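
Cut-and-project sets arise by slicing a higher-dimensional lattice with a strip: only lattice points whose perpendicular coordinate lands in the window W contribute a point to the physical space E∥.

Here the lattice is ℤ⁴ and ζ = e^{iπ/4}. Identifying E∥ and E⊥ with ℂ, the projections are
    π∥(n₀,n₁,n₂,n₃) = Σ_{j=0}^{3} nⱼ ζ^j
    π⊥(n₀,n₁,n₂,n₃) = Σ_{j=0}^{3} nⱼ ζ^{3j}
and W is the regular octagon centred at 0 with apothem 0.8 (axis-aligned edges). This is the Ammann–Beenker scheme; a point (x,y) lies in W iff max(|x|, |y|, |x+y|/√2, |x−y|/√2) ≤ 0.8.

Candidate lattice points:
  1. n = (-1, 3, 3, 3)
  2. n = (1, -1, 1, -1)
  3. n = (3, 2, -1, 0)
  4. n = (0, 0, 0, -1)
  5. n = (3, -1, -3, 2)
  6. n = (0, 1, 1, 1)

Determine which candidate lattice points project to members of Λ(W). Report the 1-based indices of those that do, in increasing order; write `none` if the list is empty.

π⊥(n) = n₀ + n₁ζ³ + n₂ζ⁶ + n₃ζ⁹ where ζ = e^{iπ/4}.
candidate 1: n = (-1, 3, 3, 3) → π⊥ ≈ (-1.000000, +1.242641); max(|x|,|y|,|x±y|/√2) = 1.585786 > 0.8 ⇒ ∉ W
candidate 2: n = (1, -1, 1, -1) → π⊥ ≈ (+1.000000, -2.414214); max(|x|,|y|,|x±y|/√2) = 2.414214 > 0.8 ⇒ ∉ W
candidate 3: n = (3, 2, -1, 0) → π⊥ ≈ (+1.585786, +2.414214); max(|x|,|y|,|x±y|/√2) = 2.828427 > 0.8 ⇒ ∉ W
candidate 4: n = (0, 0, 0, -1) → π⊥ ≈ (-0.707107, -0.707107); max(|x|,|y|,|x±y|/√2) = 1.000000 > 0.8 ⇒ ∉ W
candidate 5: n = (3, -1, -3, 2) → π⊥ ≈ (+5.121320, +3.707107); max(|x|,|y|,|x±y|/√2) = 6.242641 > 0.8 ⇒ ∉ W
candidate 6: n = (0, 1, 1, 1) → π⊥ ≈ (+0.000000, +0.414214); max(|x|,|y|,|x±y|/√2) = 0.414214 ≤ 0.8 ⇒ ∈ W

6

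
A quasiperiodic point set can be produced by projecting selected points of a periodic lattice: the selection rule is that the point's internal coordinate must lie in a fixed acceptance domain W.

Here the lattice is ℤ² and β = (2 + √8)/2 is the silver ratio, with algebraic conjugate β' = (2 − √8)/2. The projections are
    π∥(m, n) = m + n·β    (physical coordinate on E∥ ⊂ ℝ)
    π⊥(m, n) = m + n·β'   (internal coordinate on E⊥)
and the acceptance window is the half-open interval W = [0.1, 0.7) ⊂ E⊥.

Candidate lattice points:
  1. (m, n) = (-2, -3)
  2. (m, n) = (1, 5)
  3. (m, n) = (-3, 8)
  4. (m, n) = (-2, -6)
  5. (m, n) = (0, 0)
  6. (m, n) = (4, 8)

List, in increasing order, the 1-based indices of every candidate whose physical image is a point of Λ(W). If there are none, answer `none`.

4, 6

Numerically β ≈ 2.4142 and β' = −1/β ≈ -0.4142.
#1 (-2,-3): internal coord -2 + (-3)·β' = -0.7574; -0.7574 ∉ [0.1, 0.7) → out
#2 (1,5): internal coord 1 + (5)·β' = -1.0711; -1.0711 ∉ [0.1, 0.7) → out
#3 (-3,8): internal coord -3 + (8)·β' = -6.3137; -6.3137 ∉ [0.1, 0.7) → out
#4 (-2,-6): internal coord -2 + (-6)·β' = +0.4853; +0.4853 ∈ [0.1, 0.7) → IN Λ
#5 (0,0): internal coord 0 + (0)·β' = +0.0000; +0.0000 ∉ [0.1, 0.7) → out
#6 (4,8): internal coord 4 + (8)·β' = +0.6863; +0.6863 ∈ [0.1, 0.7) → IN Λ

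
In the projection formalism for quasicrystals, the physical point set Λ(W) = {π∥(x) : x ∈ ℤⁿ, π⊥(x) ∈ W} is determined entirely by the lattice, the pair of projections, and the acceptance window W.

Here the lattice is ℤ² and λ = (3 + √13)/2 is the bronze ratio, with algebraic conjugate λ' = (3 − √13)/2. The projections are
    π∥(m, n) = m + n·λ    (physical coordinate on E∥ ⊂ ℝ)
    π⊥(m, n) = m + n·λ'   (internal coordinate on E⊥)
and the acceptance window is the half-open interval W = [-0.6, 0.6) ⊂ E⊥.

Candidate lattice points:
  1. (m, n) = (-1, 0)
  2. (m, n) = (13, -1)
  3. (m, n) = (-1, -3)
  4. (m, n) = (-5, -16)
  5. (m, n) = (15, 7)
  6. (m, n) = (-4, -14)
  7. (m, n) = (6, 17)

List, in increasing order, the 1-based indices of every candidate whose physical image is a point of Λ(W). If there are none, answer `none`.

3, 4, 6

Numerically λ ≈ 3.302776 and λ' = −1/λ ≈ -0.302776.
#1 (-1,0): internal coord -1 + (0)·λ' = -1.000000; -1.000000 ∉ [-0.6, 0.6) → out
#2 (13,-1): internal coord 13 + (-1)·λ' = +13.302776; +13.302776 ∉ [-0.6, 0.6) → out
#3 (-1,-3): internal coord -1 + (-3)·λ' = -0.091673; -0.091673 ∈ [-0.6, 0.6) → IN Λ
#4 (-5,-16): internal coord -5 + (-16)·λ' = -0.155590; -0.155590 ∈ [-0.6, 0.6) → IN Λ
#5 (15,7): internal coord 15 + (7)·λ' = +12.880571; +12.880571 ∉ [-0.6, 0.6) → out
#6 (-4,-14): internal coord -4 + (-14)·λ' = +0.238859; +0.238859 ∈ [-0.6, 0.6) → IN Λ
#7 (6,17): internal coord 6 + (17)·λ' = +0.852814; +0.852814 ∉ [-0.6, 0.6) → out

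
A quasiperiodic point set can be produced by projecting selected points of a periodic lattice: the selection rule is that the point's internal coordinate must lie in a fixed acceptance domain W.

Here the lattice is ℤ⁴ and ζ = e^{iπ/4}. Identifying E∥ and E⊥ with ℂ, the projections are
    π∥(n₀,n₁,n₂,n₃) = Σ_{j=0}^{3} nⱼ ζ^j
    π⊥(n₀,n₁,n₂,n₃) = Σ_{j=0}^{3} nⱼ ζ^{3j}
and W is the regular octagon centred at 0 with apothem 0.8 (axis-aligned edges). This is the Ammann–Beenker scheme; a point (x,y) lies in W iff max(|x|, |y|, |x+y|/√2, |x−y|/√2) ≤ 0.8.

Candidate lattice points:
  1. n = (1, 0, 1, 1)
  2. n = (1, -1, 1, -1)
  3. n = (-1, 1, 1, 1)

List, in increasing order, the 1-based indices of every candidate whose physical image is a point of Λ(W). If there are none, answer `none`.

none

π⊥(n) = n₀ + n₁ζ³ + n₂ζ⁶ + n₃ζ⁹ where ζ = e^{iπ/4}.
#1 (1, 0, 1, 1): internal (1.70711, -0.29289); octagon support 1.70711 vs apothem 0.8 → ∉ W
#2 (1, -1, 1, -1): internal (1.00000, -2.41421); octagon support 2.41421 vs apothem 0.8 → ∉ W
#3 (-1, 1, 1, 1): internal (-1.00000, 0.41421); octagon support 1.00000 vs apothem 0.8 → ∉ W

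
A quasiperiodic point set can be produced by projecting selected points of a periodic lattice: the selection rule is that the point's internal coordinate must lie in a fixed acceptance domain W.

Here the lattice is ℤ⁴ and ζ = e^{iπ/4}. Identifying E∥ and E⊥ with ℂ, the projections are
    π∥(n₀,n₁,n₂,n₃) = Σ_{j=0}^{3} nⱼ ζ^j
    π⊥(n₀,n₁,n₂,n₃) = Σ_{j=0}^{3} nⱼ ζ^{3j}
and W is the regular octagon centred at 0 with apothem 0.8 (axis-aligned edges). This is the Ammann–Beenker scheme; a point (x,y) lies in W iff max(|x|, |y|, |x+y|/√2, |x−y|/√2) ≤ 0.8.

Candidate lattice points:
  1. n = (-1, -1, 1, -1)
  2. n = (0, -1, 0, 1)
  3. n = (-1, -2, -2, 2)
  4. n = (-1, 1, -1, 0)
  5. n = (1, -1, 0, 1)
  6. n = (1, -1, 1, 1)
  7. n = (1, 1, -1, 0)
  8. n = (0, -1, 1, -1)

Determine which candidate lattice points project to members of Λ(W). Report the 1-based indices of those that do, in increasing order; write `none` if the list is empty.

none

With ζ = e^{iπ/4} the internal vectors are ζ^0,ζ^3,ζ^6,ζ^9.
#1 (-1, -1, 1, -1): internal (-1.00000, -2.41421); octagon support 2.41421 vs apothem 0.8 → ∉ W
#2 (0, -1, 0, 1): internal (1.41421, 0.00000); octagon support 1.41421 vs apothem 0.8 → ∉ W
#3 (-1, -2, -2, 2): internal (1.82843, 2.00000); octagon support 2.70711 vs apothem 0.8 → ∉ W
#4 (-1, 1, -1, 0): internal (-1.70711, 1.70711); octagon support 2.41421 vs apothem 0.8 → ∉ W
#5 (1, -1, 0, 1): internal (2.41421, 0.00000); octagon support 2.41421 vs apothem 0.8 → ∉ W
#6 (1, -1, 1, 1): internal (2.41421, -1.00000); octagon support 2.41421 vs apothem 0.8 → ∉ W
#7 (1, 1, -1, 0): internal (0.29289, 1.70711); octagon support 1.70711 vs apothem 0.8 → ∉ W
#8 (0, -1, 1, -1): internal (0.00000, -2.41421); octagon support 2.41421 vs apothem 0.8 → ∉ W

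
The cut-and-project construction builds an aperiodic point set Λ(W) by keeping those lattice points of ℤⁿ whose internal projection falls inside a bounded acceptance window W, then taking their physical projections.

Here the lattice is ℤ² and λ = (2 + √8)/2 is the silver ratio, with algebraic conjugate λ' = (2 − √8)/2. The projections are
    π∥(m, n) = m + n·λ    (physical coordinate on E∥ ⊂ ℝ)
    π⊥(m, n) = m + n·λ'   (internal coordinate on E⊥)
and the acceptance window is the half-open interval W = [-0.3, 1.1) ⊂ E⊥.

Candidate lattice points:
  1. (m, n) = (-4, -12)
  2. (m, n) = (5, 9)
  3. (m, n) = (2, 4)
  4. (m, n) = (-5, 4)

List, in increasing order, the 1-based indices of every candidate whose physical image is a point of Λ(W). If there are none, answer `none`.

1, 3

λ' = (2−√8)/2 ≈ -0.4142.
[1] lift (-4,-12): star map gives 0.9706; window check -0.3 ≤ 0.9706 < 1.1 is true → IN Λ
[2] lift (5,9): star map gives 1.2721; window check -0.3 ≤ 1.2721 < 1.1 is false → out
[3] lift (2,4): star map gives 0.3431; window check -0.3 ≤ 0.3431 < 1.1 is true → IN Λ
[4] lift (-5,4): star map gives -6.6569; window check -0.3 ≤ -6.6569 < 1.1 is false → out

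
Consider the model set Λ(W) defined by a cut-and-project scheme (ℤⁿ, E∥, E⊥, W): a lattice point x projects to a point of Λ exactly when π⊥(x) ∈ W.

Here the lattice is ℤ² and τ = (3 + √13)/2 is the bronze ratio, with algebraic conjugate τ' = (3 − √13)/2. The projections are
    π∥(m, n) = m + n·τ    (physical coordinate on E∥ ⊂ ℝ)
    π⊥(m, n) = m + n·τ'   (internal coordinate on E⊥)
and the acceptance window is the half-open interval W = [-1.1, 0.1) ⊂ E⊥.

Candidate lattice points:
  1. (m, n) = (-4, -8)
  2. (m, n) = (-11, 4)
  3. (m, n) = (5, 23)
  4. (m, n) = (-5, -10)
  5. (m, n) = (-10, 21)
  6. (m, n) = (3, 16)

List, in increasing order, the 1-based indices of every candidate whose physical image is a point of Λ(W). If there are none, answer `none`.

Compute τ' = (3−√13)/2 = -0.302776, so π⊥(m,n) = m -0.302776·n.
#1 (-4,-8): internal coord -4 + (-8)·τ' = -1.577795; -1.577795 ∉ [-1.1, 0.1) → out
#2 (-11,4): internal coord -11 + (4)·τ' = -12.211103; -12.211103 ∉ [-1.1, 0.1) → out
#3 (5,23): internal coord 5 + (23)·τ' = -1.963840; -1.963840 ∉ [-1.1, 0.1) → out
#4 (-5,-10): internal coord -5 + (-10)·τ' = -1.972244; -1.972244 ∉ [-1.1, 0.1) → out
#5 (-10,21): internal coord -10 + (21)·τ' = -16.358288; -16.358288 ∉ [-1.1, 0.1) → out
#6 (3,16): internal coord 3 + (16)·τ' = -1.844410; -1.844410 ∉ [-1.1, 0.1) → out

none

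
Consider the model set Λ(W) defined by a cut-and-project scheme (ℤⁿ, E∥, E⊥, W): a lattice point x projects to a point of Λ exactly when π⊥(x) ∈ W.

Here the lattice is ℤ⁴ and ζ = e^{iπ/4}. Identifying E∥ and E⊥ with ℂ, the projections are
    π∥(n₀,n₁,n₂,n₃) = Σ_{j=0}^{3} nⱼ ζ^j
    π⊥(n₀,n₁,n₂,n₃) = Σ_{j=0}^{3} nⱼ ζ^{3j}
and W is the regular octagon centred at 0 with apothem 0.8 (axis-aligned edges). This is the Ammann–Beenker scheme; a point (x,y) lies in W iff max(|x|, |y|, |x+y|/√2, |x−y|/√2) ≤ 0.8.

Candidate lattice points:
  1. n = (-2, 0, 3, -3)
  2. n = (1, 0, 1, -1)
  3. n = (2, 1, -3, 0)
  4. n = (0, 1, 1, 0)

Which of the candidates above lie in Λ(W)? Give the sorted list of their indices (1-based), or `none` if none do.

Internal map: ζ^{3j} for j=0..3 gives (1,0), (−√2/2,√2/2), (0,−1), (√2/2,√2/2).
candidate 1: n = (-2, 0, 3, -3) → π⊥ ≈ (-4.1213, -5.1213); max(|x|,|y|,|x±y|/√2) = 6.5355 > 0.8 ⇒ ∉ W
candidate 2: n = (1, 0, 1, -1) → π⊥ ≈ (+0.2929, -1.7071); max(|x|,|y|,|x±y|/√2) = 1.7071 > 0.8 ⇒ ∉ W
candidate 3: n = (2, 1, -3, 0) → π⊥ ≈ (+1.2929, +3.7071); max(|x|,|y|,|x±y|/√2) = 3.7071 > 0.8 ⇒ ∉ W
candidate 4: n = (0, 1, 1, 0) → π⊥ ≈ (-0.7071, -0.2929); max(|x|,|y|,|x±y|/√2) = 0.7071 ≤ 0.8 ⇒ ∈ W

4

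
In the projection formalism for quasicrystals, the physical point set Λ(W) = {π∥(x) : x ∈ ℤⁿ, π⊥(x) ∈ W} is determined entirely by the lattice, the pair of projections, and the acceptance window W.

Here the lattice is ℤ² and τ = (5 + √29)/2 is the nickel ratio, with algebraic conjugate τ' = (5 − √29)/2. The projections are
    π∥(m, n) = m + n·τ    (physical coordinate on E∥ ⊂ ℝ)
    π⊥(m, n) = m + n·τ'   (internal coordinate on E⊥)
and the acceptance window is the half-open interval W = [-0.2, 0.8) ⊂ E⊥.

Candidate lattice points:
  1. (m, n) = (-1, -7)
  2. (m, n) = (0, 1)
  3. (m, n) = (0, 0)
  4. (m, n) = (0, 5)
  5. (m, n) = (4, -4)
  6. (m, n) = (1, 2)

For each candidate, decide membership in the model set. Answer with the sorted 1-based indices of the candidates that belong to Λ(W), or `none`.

Compute τ' = (5−√29)/2 = -0.19258, so π⊥(m,n) = m -0.19258·n.
[1] lift (-1,-7): star map gives 0.34808; window check -0.2 ≤ 0.34808 < 0.8 is true → IN Λ
[2] lift (0,1): star map gives -0.19258; window check -0.2 ≤ -0.19258 < 0.8 is true → IN Λ
[3] lift (0,0): star map gives 0.00000; window check -0.2 ≤ 0.00000 < 0.8 is true → IN Λ
[4] lift (0,5): star map gives -0.96291; window check -0.2 ≤ -0.96291 < 0.8 is false → out
[5] lift (4,-4): star map gives 4.77033; window check -0.2 ≤ 4.77033 < 0.8 is false → out
[6] lift (1,2): star map gives 0.61484; window check -0.2 ≤ 0.61484 < 0.8 is true → IN Λ

1, 2, 3, 6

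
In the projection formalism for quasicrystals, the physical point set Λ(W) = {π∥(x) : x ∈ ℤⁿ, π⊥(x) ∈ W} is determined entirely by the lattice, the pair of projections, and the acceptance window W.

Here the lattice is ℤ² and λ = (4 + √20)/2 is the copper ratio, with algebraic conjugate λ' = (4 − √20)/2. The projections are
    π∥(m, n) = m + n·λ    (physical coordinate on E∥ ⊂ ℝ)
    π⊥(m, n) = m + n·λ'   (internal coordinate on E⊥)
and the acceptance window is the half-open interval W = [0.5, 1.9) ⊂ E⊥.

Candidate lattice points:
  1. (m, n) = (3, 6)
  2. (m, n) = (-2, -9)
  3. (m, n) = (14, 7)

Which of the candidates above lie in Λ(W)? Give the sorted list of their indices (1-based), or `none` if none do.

Numerically λ ≈ 4.2361 and λ' = −1/λ ≈ -0.2361.
candidate 1: (m,n)=(3,6) → π∥ = 3+6·λ ≈ 28.4164, π⊥ = 3+6·λ' ≈ 1.5836 ∈ [0.5, 1.9) ⇒ IN Λ
candidate 2: (m,n)=(-2,-9) → π∥ = -2-9·λ ≈ -40.1246, π⊥ = -2-9·λ' ≈ 0.1246 ∉ [0.5, 1.9) ⇒ out
candidate 3: (m,n)=(14,7) → π∥ = 14+7·λ ≈ 43.6525, π⊥ = 14+7·λ' ≈ 12.3475 ∉ [0.5, 1.9) ⇒ out

1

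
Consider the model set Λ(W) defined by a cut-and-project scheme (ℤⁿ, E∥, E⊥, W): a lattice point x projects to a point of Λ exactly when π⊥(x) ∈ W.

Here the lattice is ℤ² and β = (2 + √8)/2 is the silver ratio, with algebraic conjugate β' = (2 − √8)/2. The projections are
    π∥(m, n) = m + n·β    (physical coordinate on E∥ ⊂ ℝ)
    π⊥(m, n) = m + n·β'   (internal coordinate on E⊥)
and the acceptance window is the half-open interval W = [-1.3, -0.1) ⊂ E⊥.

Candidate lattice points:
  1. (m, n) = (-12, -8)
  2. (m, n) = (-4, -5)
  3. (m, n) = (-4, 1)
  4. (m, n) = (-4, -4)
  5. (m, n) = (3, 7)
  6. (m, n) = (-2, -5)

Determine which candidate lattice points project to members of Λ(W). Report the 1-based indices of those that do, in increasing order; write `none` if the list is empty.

Compute β' = (2−√8)/2 = -0.4142, so π⊥(m,n) = m -0.4142·n.
candidate 1: (m,n)=(-12,-8) → π∥ = -12-8·β ≈ -31.3137, π⊥ = -12-8·β' ≈ -8.6863 ∉ [-1.3, -0.1) ⇒ out
candidate 2: (m,n)=(-4,-5) → π∥ = -4-5·β ≈ -16.0711, π⊥ = -4-5·β' ≈ -1.9289 ∉ [-1.3, -0.1) ⇒ out
candidate 3: (m,n)=(-4,1) → π∥ = -4+1·β ≈ -1.5858, π⊥ = -4+1·β' ≈ -4.4142 ∉ [-1.3, -0.1) ⇒ out
candidate 4: (m,n)=(-4,-4) → π∥ = -4-4·β ≈ -13.6569, π⊥ = -4-4·β' ≈ -2.3431 ∉ [-1.3, -0.1) ⇒ out
candidate 5: (m,n)=(3,7) → π∥ = 3+7·β ≈ 19.8995, π⊥ = 3+7·β' ≈ 0.1005 ∉ [-1.3, -0.1) ⇒ out
candidate 6: (m,n)=(-2,-5) → π∥ = -2-5·β ≈ -14.0711, π⊥ = -2-5·β' ≈ 0.0711 ∉ [-1.3, -0.1) ⇒ out

none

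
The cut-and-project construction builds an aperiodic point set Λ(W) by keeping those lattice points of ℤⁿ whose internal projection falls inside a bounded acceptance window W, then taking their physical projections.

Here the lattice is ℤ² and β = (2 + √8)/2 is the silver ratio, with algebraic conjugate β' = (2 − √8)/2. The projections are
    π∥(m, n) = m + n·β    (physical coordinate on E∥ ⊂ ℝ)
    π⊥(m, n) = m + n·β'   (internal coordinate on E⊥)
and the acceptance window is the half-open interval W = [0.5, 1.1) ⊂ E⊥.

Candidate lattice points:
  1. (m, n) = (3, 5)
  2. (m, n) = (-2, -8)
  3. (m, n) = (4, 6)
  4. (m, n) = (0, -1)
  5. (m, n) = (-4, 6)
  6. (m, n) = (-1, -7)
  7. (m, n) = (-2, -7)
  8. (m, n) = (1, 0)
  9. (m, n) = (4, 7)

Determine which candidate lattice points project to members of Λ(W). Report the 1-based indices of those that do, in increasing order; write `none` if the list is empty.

Compute β' = (2−√8)/2 = -0.41421, so π⊥(m,n) = m -0.41421·n.
#1 (3,5): internal coord 3 + (5)·β' = +0.92893; +0.92893 ∈ [0.5, 1.1) → IN Λ
#2 (-2,-8): internal coord -2 + (-8)·β' = +1.31371; +1.31371 ∉ [0.5, 1.1) → out
#3 (4,6): internal coord 4 + (6)·β' = +1.51472; +1.51472 ∉ [0.5, 1.1) → out
#4 (0,-1): internal coord 0 + (-1)·β' = +0.41421; +0.41421 ∉ [0.5, 1.1) → out
#5 (-4,6): internal coord -4 + (6)·β' = -6.48528; -6.48528 ∉ [0.5, 1.1) → out
#6 (-1,-7): internal coord -1 + (-7)·β' = +1.89949; +1.89949 ∉ [0.5, 1.1) → out
#7 (-2,-7): internal coord -2 + (-7)·β' = +0.89949; +0.89949 ∈ [0.5, 1.1) → IN Λ
#8 (1,0): internal coord 1 + (0)·β' = +1.00000; +1.00000 ∈ [0.5, 1.1) → IN Λ
#9 (4,7): internal coord 4 + (7)·β' = +1.10051; +1.10051 ∉ [0.5, 1.1) → out

1, 7, 8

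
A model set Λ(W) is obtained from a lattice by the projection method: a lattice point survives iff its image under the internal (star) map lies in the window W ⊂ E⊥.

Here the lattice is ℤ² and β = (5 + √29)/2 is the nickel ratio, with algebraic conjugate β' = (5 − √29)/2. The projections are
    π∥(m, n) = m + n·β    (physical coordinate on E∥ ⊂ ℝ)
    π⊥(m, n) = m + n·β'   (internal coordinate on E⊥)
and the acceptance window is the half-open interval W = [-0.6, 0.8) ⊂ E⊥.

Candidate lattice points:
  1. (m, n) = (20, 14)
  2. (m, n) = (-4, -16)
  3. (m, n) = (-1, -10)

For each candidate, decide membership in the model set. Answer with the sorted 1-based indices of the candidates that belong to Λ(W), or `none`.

none

Numerically β ≈ 5.1926 and β' = −1/β ≈ -0.1926.
#1 (20,14): internal coord 20 + (14)·β' = +17.3038; +17.3038 ∉ [-0.6, 0.8) → out
#2 (-4,-16): internal coord -4 + (-16)·β' = -0.9187; -0.9187 ∉ [-0.6, 0.8) → out
#3 (-1,-10): internal coord -1 + (-10)·β' = +0.9258; +0.9258 ∉ [-0.6, 0.8) → out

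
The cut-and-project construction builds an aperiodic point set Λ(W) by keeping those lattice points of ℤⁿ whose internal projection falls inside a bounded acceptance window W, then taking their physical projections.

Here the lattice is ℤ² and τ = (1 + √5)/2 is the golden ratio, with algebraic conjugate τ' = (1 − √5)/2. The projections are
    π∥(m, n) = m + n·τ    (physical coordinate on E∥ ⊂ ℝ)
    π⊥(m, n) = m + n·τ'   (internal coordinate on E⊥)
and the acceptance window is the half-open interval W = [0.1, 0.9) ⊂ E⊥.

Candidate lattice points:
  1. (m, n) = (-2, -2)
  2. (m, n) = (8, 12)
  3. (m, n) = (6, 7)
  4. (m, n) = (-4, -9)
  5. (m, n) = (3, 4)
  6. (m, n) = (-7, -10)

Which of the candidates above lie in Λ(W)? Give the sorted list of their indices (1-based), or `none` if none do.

τ' = (1−√5)/2 ≈ -0.61803.
[1] lift (-2,-2): star map gives -0.76393; window check 0.1 ≤ -0.76393 < 0.9 is false → out
[2] lift (8,12): star map gives 0.58359; window check 0.1 ≤ 0.58359 < 0.9 is true → IN Λ
[3] lift (6,7): star map gives 1.67376; window check 0.1 ≤ 1.67376 < 0.9 is false → out
[4] lift (-4,-9): star map gives 1.56231; window check 0.1 ≤ 1.56231 < 0.9 is false → out
[5] lift (3,4): star map gives 0.52786; window check 0.1 ≤ 0.52786 < 0.9 is true → IN Λ
[6] lift (-7,-10): star map gives -0.81966; window check 0.1 ≤ -0.81966 < 0.9 is false → out

2, 5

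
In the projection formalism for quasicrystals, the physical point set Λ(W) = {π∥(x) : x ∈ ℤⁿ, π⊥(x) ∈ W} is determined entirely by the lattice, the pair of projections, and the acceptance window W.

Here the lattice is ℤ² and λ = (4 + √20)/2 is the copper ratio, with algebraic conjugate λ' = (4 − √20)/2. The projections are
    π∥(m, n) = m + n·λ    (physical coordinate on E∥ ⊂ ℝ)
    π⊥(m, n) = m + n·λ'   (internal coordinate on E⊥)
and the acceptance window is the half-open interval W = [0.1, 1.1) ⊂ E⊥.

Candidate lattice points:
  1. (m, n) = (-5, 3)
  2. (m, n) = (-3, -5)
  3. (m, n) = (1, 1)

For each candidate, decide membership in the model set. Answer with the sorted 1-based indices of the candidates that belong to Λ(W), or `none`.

3

λ' = (4−√20)/2 ≈ -0.23607.
[1] lift (-5,3): star map gives -5.70820; window check 0.1 ≤ -5.70820 < 1.1 is false → out
[2] lift (-3,-5): star map gives -1.81966; window check 0.1 ≤ -1.81966 < 1.1 is false → out
[3] lift (1,1): star map gives 0.76393; window check 0.1 ≤ 0.76393 < 1.1 is true → IN Λ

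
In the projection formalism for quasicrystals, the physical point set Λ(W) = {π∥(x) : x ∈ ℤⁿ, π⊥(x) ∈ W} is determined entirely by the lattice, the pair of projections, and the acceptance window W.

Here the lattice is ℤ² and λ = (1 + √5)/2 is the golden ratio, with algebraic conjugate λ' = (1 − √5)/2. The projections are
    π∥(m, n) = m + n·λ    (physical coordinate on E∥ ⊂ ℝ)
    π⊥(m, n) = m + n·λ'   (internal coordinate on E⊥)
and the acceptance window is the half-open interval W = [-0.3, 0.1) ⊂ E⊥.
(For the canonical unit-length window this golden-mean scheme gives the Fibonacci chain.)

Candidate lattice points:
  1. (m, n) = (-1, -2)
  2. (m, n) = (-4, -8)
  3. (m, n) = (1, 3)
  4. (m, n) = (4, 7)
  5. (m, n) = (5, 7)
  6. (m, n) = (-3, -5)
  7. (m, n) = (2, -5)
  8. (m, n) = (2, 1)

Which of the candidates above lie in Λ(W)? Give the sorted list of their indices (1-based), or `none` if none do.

6

Numerically λ ≈ 1.61803 and λ' = −1/λ ≈ -0.61803.
candidate 1: (m,n)=(-1,-2) → π∥ = -1-2·λ ≈ -4.23607, π⊥ = -1-2·λ' ≈ 0.23607 ∉ [-0.3, 0.1) ⇒ out
candidate 2: (m,n)=(-4,-8) → π∥ = -4-8·λ ≈ -16.94427, π⊥ = -4-8·λ' ≈ 0.94427 ∉ [-0.3, 0.1) ⇒ out
candidate 3: (m,n)=(1,3) → π∥ = 1+3·λ ≈ 5.85410, π⊥ = 1+3·λ' ≈ -0.85410 ∉ [-0.3, 0.1) ⇒ out
candidate 4: (m,n)=(4,7) → π∥ = 4+7·λ ≈ 15.32624, π⊥ = 4+7·λ' ≈ -0.32624 ∉ [-0.3, 0.1) ⇒ out
candidate 5: (m,n)=(5,7) → π∥ = 5+7·λ ≈ 16.32624, π⊥ = 5+7·λ' ≈ 0.67376 ∉ [-0.3, 0.1) ⇒ out
candidate 6: (m,n)=(-3,-5) → π∥ = -3-5·λ ≈ -11.09017, π⊥ = -3-5·λ' ≈ 0.09017 ∈ [-0.3, 0.1) ⇒ IN Λ
candidate 7: (m,n)=(2,-5) → π∥ = 2-5·λ ≈ -6.09017, π⊥ = 2-5·λ' ≈ 5.09017 ∉ [-0.3, 0.1) ⇒ out
candidate 8: (m,n)=(2,1) → π∥ = 2+1·λ ≈ 3.61803, π⊥ = 2+1·λ' ≈ 1.38197 ∉ [-0.3, 0.1) ⇒ out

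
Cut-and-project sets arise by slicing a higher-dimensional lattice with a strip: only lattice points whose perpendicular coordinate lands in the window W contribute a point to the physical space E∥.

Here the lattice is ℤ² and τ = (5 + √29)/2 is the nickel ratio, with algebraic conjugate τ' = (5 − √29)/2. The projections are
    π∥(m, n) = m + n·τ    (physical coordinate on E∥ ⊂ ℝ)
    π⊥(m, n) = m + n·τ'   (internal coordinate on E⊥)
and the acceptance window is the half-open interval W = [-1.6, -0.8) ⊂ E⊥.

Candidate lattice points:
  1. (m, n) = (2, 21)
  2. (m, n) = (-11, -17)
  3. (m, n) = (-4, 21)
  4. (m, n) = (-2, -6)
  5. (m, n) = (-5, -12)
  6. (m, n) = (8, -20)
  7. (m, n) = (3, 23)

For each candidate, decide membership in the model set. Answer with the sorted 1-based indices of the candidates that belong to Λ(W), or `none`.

4, 7

Numerically τ ≈ 5.1926 and τ' = −1/τ ≈ -0.1926.
candidate 1: (m,n)=(2,21) → π∥ = 2+21·τ ≈ 111.0442, π⊥ = 2+21·τ' ≈ -2.0442 ∉ [-1.6, -0.8) ⇒ out
candidate 2: (m,n)=(-11,-17) → π∥ = -11-17·τ ≈ -99.2739, π⊥ = -11-17·τ' ≈ -7.7261 ∉ [-1.6, -0.8) ⇒ out
candidate 3: (m,n)=(-4,21) → π∥ = -4+21·τ ≈ 105.0442, π⊥ = -4+21·τ' ≈ -8.0442 ∉ [-1.6, -0.8) ⇒ out
candidate 4: (m,n)=(-2,-6) → π∥ = -2-6·τ ≈ -33.1555, π⊥ = -2-6·τ' ≈ -0.8445 ∈ [-1.6, -0.8) ⇒ IN Λ
candidate 5: (m,n)=(-5,-12) → π∥ = -5-12·τ ≈ -67.3110, π⊥ = -5-12·τ' ≈ -2.6890 ∉ [-1.6, -0.8) ⇒ out
candidate 6: (m,n)=(8,-20) → π∥ = 8-20·τ ≈ -95.8516, π⊥ = 8-20·τ' ≈ 11.8516 ∉ [-1.6, -0.8) ⇒ out
candidate 7: (m,n)=(3,23) → π∥ = 3+23·τ ≈ 122.4294, π⊥ = 3+23·τ' ≈ -1.4294 ∈ [-1.6, -0.8) ⇒ IN Λ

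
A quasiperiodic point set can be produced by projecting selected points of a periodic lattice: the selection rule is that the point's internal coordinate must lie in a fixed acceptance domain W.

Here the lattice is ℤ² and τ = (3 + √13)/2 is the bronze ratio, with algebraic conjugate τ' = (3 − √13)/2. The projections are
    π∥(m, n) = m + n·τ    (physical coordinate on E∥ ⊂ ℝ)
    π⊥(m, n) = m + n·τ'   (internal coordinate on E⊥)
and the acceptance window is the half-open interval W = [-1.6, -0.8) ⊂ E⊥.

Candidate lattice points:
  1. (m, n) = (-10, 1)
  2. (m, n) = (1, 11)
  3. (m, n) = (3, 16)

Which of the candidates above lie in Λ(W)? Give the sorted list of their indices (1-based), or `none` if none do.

none

Compute τ' = (3−√13)/2 = -0.30278, so π⊥(m,n) = m -0.30278·n.
#1 (-10,1): internal coord -10 + (1)·τ' = -10.30278; -10.30278 ∉ [-1.6, -0.8) → out
#2 (1,11): internal coord 1 + (11)·τ' = -2.33053; -2.33053 ∉ [-1.6, -0.8) → out
#3 (3,16): internal coord 3 + (16)·τ' = -1.84441; -1.84441 ∉ [-1.6, -0.8) → out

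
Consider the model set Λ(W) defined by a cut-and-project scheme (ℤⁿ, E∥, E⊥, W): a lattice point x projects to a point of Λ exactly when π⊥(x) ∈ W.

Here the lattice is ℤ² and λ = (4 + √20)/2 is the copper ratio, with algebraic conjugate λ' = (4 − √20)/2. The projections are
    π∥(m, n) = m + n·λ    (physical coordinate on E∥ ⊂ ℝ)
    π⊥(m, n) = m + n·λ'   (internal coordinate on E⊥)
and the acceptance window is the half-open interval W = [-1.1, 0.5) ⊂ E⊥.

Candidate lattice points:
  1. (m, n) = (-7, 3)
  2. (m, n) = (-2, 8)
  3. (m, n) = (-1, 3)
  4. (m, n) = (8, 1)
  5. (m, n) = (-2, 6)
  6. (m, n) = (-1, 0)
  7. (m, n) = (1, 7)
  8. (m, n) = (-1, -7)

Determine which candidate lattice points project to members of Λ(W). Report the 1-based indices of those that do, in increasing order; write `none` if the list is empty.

6, 7

λ' = (4−√20)/2 ≈ -0.236068.
[1] lift (-7,3): star map gives -7.708204; window check -1.1 ≤ -7.708204 < 0.5 is false → out
[2] lift (-2,8): star map gives -3.888544; window check -1.1 ≤ -3.888544 < 0.5 is false → out
[3] lift (-1,3): star map gives -1.708204; window check -1.1 ≤ -1.708204 < 0.5 is false → out
[4] lift (8,1): star map gives 7.763932; window check -1.1 ≤ 7.763932 < 0.5 is false → out
[5] lift (-2,6): star map gives -3.416408; window check -1.1 ≤ -3.416408 < 0.5 is false → out
[6] lift (-1,0): star map gives -1.000000; window check -1.1 ≤ -1.000000 < 0.5 is true → IN Λ
[7] lift (1,7): star map gives -0.652476; window check -1.1 ≤ -0.652476 < 0.5 is true → IN Λ
[8] lift (-1,-7): star map gives 0.652476; window check -1.1 ≤ 0.652476 < 0.5 is false → out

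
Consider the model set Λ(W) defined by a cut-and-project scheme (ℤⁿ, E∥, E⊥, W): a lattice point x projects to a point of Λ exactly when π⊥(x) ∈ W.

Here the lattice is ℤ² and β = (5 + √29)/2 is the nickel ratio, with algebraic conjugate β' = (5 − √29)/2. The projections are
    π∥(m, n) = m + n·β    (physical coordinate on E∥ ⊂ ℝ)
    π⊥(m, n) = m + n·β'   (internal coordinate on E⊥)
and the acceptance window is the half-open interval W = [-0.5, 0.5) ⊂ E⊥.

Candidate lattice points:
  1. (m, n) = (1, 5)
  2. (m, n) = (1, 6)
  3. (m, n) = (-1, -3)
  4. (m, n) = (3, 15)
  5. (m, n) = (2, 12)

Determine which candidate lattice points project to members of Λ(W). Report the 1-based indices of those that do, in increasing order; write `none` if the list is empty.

Compute β' = (5−√29)/2 = -0.192582, so π⊥(m,n) = m -0.192582·n.
[1] lift (1,5): star map gives 0.037088; window check -0.5 ≤ 0.037088 < 0.5 is true → IN Λ
[2] lift (1,6): star map gives -0.155494; window check -0.5 ≤ -0.155494 < 0.5 is true → IN Λ
[3] lift (-1,-3): star map gives -0.422253; window check -0.5 ≤ -0.422253 < 0.5 is true → IN Λ
[4] lift (3,15): star map gives 0.111264; window check -0.5 ≤ 0.111264 < 0.5 is true → IN Λ
[5] lift (2,12): star map gives -0.310989; window check -0.5 ≤ -0.310989 < 0.5 is true → IN Λ

1, 2, 3, 4, 5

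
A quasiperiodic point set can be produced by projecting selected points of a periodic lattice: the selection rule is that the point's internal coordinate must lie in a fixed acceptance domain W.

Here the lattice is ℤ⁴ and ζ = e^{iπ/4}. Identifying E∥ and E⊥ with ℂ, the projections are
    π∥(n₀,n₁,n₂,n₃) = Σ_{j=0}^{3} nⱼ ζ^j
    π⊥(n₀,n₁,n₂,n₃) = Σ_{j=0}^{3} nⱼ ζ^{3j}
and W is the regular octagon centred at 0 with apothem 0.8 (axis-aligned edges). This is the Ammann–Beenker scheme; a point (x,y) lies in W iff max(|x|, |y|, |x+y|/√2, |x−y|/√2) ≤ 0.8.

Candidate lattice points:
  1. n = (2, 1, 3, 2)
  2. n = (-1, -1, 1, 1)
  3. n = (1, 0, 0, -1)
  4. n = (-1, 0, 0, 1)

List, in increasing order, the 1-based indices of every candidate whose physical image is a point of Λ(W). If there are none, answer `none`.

3, 4

Internal map: ζ^{3j} for j=0..3 gives (1,0), (−√2/2,√2/2), (0,−1), (√2/2,√2/2).
#1 (2, 1, 3, 2): internal (2.707107, -0.878680); octagon support 2.707107 vs apothem 0.8 → ∉ W
#2 (-1, -1, 1, 1): internal (0.414214, -1.000000); octagon support 1.000000 vs apothem 0.8 → ∉ W
#3 (1, 0, 0, -1): internal (0.292893, -0.707107); octagon support 0.707107 vs apothem 0.8 → ∈ W
#4 (-1, 0, 0, 1): internal (-0.292893, 0.707107); octagon support 0.707107 vs apothem 0.8 → ∈ W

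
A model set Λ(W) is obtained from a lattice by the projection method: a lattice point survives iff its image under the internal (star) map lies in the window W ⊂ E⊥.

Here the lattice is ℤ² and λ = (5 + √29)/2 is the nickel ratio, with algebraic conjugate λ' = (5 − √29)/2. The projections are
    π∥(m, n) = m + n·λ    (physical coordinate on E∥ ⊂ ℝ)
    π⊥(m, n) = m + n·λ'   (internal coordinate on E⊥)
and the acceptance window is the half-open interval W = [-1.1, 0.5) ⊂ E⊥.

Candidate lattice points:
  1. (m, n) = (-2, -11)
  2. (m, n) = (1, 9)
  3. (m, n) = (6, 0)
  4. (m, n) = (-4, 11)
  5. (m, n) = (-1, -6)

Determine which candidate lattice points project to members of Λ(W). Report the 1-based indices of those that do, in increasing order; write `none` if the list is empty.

λ' = (5−√29)/2 ≈ -0.192582.
candidate 1: (m,n)=(-2,-11) → π∥ = -2-11·λ ≈ -59.118406, π⊥ = -2-11·λ' ≈ 0.118406 ∈ [-1.1, 0.5) ⇒ IN Λ
candidate 2: (m,n)=(1,9) → π∥ = 1+9·λ ≈ 47.733242, π⊥ = 1+9·λ' ≈ -0.733242 ∈ [-1.1, 0.5) ⇒ IN Λ
candidate 3: (m,n)=(6,0) → π∥ = 6+0·λ ≈ 6.000000, π⊥ = 6+0·λ' ≈ 6.000000 ∉ [-1.1, 0.5) ⇒ out
candidate 4: (m,n)=(-4,11) → π∥ = -4+11·λ ≈ 53.118406, π⊥ = -4+11·λ' ≈ -6.118406 ∉ [-1.1, 0.5) ⇒ out
candidate 5: (m,n)=(-1,-6) → π∥ = -1-6·λ ≈ -32.155494, π⊥ = -1-6·λ' ≈ 0.155494 ∈ [-1.1, 0.5) ⇒ IN Λ

1, 2, 5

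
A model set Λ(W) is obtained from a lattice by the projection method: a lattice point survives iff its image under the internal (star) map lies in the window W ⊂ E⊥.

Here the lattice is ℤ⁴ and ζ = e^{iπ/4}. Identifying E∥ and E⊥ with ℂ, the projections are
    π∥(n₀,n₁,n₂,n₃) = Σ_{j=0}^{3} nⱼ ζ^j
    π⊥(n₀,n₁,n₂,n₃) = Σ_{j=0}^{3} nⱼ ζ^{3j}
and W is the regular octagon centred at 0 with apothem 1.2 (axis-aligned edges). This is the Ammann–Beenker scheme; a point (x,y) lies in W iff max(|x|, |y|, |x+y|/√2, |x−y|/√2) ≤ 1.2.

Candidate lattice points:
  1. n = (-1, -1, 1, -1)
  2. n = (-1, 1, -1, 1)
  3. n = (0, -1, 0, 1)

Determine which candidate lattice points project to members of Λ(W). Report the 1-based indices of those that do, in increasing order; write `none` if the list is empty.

π⊥(n) = n₀ + n₁ζ³ + n₂ζ⁶ + n₃ζ⁹ where ζ = e^{iπ/4}.
#1 (-1, -1, 1, -1): internal (-1.0000, -2.4142); octagon support 2.4142 vs apothem 1.2 → ∉ W
#2 (-1, 1, -1, 1): internal (-1.0000, 2.4142); octagon support 2.4142 vs apothem 1.2 → ∉ W
#3 (0, -1, 0, 1): internal (1.4142, 0.0000); octagon support 1.4142 vs apothem 1.2 → ∉ W

none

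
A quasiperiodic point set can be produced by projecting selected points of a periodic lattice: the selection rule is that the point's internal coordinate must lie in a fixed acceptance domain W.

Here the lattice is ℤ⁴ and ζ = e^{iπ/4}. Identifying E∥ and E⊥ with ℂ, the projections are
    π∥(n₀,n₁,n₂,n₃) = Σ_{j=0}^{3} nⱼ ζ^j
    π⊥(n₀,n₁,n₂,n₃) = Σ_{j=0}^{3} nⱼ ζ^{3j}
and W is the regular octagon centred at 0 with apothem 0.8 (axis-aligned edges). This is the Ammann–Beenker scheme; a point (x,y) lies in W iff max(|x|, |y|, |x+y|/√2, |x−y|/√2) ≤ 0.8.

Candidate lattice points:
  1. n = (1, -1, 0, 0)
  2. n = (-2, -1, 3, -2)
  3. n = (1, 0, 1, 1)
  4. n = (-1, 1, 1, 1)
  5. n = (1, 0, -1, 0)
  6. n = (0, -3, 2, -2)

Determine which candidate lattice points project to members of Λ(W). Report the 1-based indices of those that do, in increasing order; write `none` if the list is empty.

With ζ = e^{iπ/4} the internal vectors are ζ^0,ζ^3,ζ^6,ζ^9.
#1 (1, -1, 0, 0): internal (1.70711, -0.70711); octagon support 1.70711 vs apothem 0.8 → ∉ W
#2 (-2, -1, 3, -2): internal (-2.70711, -5.12132); octagon support 5.53553 vs apothem 0.8 → ∉ W
#3 (1, 0, 1, 1): internal (1.70711, -0.29289); octagon support 1.70711 vs apothem 0.8 → ∉ W
#4 (-1, 1, 1, 1): internal (-1.00000, 0.41421); octagon support 1.00000 vs apothem 0.8 → ∉ W
#5 (1, 0, -1, 0): internal (1.00000, 1.00000); octagon support 1.41421 vs apothem 0.8 → ∉ W
#6 (0, -3, 2, -2): internal (0.70711, -5.53553); octagon support 5.53553 vs apothem 0.8 → ∉ W

none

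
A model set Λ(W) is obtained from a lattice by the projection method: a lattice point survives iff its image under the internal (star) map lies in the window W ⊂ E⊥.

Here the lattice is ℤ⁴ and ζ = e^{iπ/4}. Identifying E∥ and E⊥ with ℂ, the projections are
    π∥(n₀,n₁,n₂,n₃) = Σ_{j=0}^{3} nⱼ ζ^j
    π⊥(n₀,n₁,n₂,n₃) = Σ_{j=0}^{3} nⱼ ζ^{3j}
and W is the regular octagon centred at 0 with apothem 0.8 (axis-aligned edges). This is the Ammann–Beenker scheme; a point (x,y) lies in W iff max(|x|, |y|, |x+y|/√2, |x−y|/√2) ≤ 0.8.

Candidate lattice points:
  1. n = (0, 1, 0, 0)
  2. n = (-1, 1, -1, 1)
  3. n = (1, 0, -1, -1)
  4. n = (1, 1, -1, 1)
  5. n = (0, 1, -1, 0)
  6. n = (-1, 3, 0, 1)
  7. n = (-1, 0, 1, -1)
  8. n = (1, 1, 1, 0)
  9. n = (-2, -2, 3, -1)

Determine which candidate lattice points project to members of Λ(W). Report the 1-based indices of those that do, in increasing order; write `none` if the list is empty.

3, 8

Internal map: ζ^{3j} for j=0..3 gives (1,0), (−√2/2,√2/2), (0,−1), (√2/2,√2/2).
#1 (0, 1, 0, 0): internal (-0.707107, 0.707107); octagon support 1.000000 vs apothem 0.8 → ∉ W
#2 (-1, 1, -1, 1): internal (-1.000000, 2.414214); octagon support 2.414214 vs apothem 0.8 → ∉ W
#3 (1, 0, -1, -1): internal (0.292893, 0.292893); octagon support 0.414214 vs apothem 0.8 → ∈ W
#4 (1, 1, -1, 1): internal (1.000000, 2.414214); octagon support 2.414214 vs apothem 0.8 → ∉ W
#5 (0, 1, -1, 0): internal (-0.707107, 1.707107); octagon support 1.707107 vs apothem 0.8 → ∉ W
#6 (-1, 3, 0, 1): internal (-2.414214, 2.828427); octagon support 3.707107 vs apothem 0.8 → ∉ W
#7 (-1, 0, 1, -1): internal (-1.707107, -1.707107); octagon support 2.414214 vs apothem 0.8 → ∉ W
#8 (1, 1, 1, 0): internal (0.292893, -0.292893); octagon support 0.414214 vs apothem 0.8 → ∈ W
#9 (-2, -2, 3, -1): internal (-1.292893, -5.121320); octagon support 5.121320 vs apothem 0.8 → ∉ W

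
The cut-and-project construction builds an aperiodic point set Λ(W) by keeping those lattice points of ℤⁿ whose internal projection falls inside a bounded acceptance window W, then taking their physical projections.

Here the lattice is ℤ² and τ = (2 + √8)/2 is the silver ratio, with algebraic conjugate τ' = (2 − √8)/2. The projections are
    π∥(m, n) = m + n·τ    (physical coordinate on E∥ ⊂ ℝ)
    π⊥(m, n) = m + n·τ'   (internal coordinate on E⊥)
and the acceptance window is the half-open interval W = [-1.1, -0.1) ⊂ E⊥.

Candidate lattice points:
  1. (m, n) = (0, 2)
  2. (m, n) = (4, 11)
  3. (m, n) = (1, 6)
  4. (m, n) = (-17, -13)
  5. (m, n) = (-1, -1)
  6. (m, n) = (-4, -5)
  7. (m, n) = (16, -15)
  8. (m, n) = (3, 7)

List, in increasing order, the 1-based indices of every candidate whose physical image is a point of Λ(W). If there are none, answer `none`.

1, 2, 5

τ' = (2−√8)/2 ≈ -0.414214.
[1] lift (0,2): star map gives -0.828427; window check -1.1 ≤ -0.828427 < -0.1 is true → IN Λ
[2] lift (4,11): star map gives -0.556349; window check -1.1 ≤ -0.556349 < -0.1 is true → IN Λ
[3] lift (1,6): star map gives -1.485281; window check -1.1 ≤ -1.485281 < -0.1 is false → out
[4] lift (-17,-13): star map gives -11.615224; window check -1.1 ≤ -11.615224 < -0.1 is false → out
[5] lift (-1,-1): star map gives -0.585786; window check -1.1 ≤ -0.585786 < -0.1 is true → IN Λ
[6] lift (-4,-5): star map gives -1.928932; window check -1.1 ≤ -1.928932 < -0.1 is false → out
[7] lift (16,-15): star map gives 22.213203; window check -1.1 ≤ 22.213203 < -0.1 is false → out
[8] lift (3,7): star map gives 0.100505; window check -1.1 ≤ 0.100505 < -0.1 is false → out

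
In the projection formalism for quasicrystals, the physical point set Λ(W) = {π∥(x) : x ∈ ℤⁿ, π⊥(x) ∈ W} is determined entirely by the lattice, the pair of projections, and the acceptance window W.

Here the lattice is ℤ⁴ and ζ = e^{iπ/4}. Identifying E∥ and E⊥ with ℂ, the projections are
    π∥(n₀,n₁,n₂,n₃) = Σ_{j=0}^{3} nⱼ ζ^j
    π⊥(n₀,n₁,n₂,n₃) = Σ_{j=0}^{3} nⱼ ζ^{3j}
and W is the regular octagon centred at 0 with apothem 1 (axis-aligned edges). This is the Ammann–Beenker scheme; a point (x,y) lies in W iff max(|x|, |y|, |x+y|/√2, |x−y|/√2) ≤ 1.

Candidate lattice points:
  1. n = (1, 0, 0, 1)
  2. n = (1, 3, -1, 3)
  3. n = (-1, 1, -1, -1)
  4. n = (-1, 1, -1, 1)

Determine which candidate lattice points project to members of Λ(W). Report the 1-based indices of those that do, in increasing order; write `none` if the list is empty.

none

With ζ = e^{iπ/4} the internal vectors are ζ^0,ζ^3,ζ^6,ζ^9.
candidate 1: n = (1, 0, 0, 1) → π⊥ ≈ (+1.7071, +0.7071); max(|x|,|y|,|x±y|/√2) = 1.7071 > 1 ⇒ ∉ W
candidate 2: n = (1, 3, -1, 3) → π⊥ ≈ (+1.0000, +5.2426); max(|x|,|y|,|x±y|/√2) = 5.2426 > 1 ⇒ ∉ W
candidate 3: n = (-1, 1, -1, -1) → π⊥ ≈ (-2.4142, +1.0000); max(|x|,|y|,|x±y|/√2) = 2.4142 > 1 ⇒ ∉ W
candidate 4: n = (-1, 1, -1, 1) → π⊥ ≈ (-1.0000, +2.4142); max(|x|,|y|,|x±y|/√2) = 2.4142 > 1 ⇒ ∉ W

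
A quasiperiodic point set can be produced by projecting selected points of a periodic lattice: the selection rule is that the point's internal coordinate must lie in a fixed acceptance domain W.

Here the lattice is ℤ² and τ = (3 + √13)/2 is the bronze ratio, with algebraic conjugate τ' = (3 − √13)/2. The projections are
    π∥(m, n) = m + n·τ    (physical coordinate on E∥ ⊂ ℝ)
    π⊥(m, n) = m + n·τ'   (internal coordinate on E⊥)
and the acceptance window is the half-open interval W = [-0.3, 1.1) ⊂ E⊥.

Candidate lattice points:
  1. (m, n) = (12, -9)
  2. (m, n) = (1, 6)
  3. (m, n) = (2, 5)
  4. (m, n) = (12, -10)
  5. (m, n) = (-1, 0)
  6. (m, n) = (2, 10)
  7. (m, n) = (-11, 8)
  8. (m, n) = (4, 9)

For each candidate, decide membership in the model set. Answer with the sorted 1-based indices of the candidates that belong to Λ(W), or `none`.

3

Compute τ' = (3−√13)/2 = -0.30278, so π⊥(m,n) = m -0.30278·n.
[1] lift (12,-9): star map gives 14.72498; window check -0.3 ≤ 14.72498 < 1.1 is false → out
[2] lift (1,6): star map gives -0.81665; window check -0.3 ≤ -0.81665 < 1.1 is false → out
[3] lift (2,5): star map gives 0.48612; window check -0.3 ≤ 0.48612 < 1.1 is true → IN Λ
[4] lift (12,-10): star map gives 15.02776; window check -0.3 ≤ 15.02776 < 1.1 is false → out
[5] lift (-1,0): star map gives -1.00000; window check -0.3 ≤ -1.00000 < 1.1 is false → out
[6] lift (2,10): star map gives -1.02776; window check -0.3 ≤ -1.02776 < 1.1 is false → out
[7] lift (-11,8): star map gives -13.42221; window check -0.3 ≤ -13.42221 < 1.1 is false → out
[8] lift (4,9): star map gives 1.27502; window check -0.3 ≤ 1.27502 < 1.1 is false → out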